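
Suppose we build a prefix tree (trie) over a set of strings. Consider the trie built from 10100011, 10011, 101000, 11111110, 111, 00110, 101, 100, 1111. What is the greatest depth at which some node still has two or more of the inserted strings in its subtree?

6

Look for the deepest trie node that still has at least two words in its subtree.
"101000" and "10100011" agree on "101000" (6 characters) before diverging; nothing deeper is shared.
Longest shared-prefix length: 6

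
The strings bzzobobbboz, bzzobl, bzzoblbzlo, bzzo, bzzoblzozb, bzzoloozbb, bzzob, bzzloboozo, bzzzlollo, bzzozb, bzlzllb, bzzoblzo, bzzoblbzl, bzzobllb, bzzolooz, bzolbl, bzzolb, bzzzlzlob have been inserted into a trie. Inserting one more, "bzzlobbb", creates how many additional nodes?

2

"bzzlob" is already a path in the trie; the remaining "bb" must be added.
New nodes needed: |"bzzlobbb"| − 6 = 8 − 6 = 2.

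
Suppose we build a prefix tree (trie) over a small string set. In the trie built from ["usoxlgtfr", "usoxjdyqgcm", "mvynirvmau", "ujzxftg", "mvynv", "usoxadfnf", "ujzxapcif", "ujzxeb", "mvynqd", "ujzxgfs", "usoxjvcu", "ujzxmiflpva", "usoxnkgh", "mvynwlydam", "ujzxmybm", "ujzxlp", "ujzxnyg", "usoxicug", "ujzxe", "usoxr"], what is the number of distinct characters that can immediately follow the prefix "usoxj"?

2

Follow the path "usoxj" to its node, then look at its outgoing edges.
Characters that immediately follow "usoxj" among the stored strings: {d, v}.
That node has 2 child edges.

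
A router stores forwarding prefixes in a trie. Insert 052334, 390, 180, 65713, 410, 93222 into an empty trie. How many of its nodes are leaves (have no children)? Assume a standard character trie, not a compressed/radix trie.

6

A leaf is a node with no children — equivalently, the end of a word that is not a proper prefix of any other stored word.
Those words: "052334", "180", "390", "410", "65713", "93222"
Leaf count: 6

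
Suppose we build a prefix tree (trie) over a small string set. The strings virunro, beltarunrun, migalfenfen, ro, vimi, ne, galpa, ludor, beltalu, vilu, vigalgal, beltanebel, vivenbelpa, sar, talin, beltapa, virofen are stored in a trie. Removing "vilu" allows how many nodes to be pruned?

2

After clearing the end-marker at "vilu", prune upward until reaching a node still needed by another word.
The suffix "lu" (2 nodes) is used only by "vilu"; the node for "vi" still has the child "r", so pruning stops there.
Nodes removed: 2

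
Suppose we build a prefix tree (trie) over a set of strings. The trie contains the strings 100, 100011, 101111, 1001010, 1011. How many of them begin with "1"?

5

Traverse to the node for "1", then collect every word in that subtree.
Matches: "100", "100011", "1001010", "1011", "101111"
Count: 5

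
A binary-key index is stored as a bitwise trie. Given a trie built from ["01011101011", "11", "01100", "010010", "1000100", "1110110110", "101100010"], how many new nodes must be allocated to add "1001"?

1

The longest prefix of "1001" already in the trie is "100" (length 3).
So 4 − 3 = 1 new nodes.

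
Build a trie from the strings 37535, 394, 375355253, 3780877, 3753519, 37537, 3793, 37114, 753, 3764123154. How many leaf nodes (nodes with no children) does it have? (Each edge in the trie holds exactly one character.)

9

Leaves are exactly the stored words that no other stored word extends.
Those words: "37114", "3753519", "375355253", "37537", "3764123154", "3780877", "3793", "394", "753"
Leaf count: 9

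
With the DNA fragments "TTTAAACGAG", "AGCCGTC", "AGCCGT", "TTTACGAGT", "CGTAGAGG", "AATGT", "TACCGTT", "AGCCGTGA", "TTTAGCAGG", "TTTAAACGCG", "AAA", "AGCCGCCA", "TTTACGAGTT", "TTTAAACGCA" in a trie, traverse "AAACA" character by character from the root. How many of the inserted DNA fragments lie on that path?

1

Check each prefix of "AAACA" against the stored set — each match is an end-marker on the path.
Prefixes of the query that are stored words: "AAA"
Count: 1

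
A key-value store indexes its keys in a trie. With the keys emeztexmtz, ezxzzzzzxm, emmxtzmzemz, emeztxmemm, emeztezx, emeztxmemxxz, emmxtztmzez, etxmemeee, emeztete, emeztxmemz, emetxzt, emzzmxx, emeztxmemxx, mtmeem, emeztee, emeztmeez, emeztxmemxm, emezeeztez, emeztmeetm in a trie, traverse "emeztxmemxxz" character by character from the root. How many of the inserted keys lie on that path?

Traverse "emeztxmemxxz" character by character; count nodes along the way that are marked as word ends.
Prefixes of the query that are stored words: "emeztxmemxx", "emeztxmemxxz"
Count: 2

2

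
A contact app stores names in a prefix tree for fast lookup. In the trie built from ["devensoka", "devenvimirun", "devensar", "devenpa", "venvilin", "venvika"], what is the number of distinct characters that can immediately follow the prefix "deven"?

Follow the path "deven" to its node, then look at its outgoing edges.
Distinct next characters after "deven": p, s, v.
That node has 3 child edges.

3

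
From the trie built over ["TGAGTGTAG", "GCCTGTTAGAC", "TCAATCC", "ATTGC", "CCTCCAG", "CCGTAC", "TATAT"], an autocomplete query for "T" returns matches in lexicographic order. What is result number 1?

DFS of the "T" subtree visits, in order: "TATAT", "TCAATCC", "TGAGTGTAG"
The 1st is TATAT.

TATAT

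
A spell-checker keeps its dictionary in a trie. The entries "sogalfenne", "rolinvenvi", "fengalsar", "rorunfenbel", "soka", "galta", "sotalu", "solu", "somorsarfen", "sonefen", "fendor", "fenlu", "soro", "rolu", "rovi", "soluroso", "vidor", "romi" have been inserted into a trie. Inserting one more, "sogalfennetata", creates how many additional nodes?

4

Walking "sogalfennetata" from the root, the first 10 characters ("sogalfenne") follow existing edges; "t" is the first miss.
So 14 − 10 = 4 new nodes.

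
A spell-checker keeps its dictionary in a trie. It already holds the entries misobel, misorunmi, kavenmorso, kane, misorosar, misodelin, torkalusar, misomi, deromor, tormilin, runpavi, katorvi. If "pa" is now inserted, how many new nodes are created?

Nothing in the trie begins with "p"; the whole of "pa" is new.
2 − 0 = 2 new nodes.

2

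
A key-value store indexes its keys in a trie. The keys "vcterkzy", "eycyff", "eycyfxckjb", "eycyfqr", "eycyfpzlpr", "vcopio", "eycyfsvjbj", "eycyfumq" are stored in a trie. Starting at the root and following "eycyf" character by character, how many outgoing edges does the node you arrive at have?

6

Follow the path "eycyf" to its node, then look at its outgoing edges.
Characters that immediately follow "eycyf" among the stored strings: {f, p, q, s, u, x}.
That node has 6 child edges.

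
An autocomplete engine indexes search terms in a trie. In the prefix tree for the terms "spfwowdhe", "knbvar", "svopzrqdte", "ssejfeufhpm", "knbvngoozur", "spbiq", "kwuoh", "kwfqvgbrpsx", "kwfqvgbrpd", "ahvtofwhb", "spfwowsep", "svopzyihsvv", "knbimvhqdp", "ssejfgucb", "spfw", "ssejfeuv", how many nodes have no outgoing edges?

15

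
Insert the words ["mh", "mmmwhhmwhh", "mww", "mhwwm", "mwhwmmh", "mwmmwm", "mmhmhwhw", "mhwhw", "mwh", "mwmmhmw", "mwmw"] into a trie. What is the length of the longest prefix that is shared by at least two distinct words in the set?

4

Equivalently: take the maximum, over all pairs, of their longest common prefix length.
e.g. "mwmmhmw" and "mwmmwm" share the prefix "mwmm" of length 4; no pair shares a longer one.
Longest shared-prefix length: 4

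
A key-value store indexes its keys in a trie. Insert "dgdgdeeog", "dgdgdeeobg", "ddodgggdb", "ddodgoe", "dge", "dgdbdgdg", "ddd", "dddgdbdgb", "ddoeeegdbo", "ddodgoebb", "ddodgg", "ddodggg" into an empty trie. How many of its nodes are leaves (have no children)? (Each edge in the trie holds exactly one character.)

8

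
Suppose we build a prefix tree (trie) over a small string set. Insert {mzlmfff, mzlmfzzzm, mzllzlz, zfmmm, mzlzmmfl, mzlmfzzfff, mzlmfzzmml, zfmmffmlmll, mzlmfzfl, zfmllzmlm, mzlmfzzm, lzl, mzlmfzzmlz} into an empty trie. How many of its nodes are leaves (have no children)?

A leaf is a node with no children — equivalently, the end of a word that is not a proper prefix of any other stored word.
Those words: "lzl", "mzllzlz", "mzlmfff", "mzlmfzfl", "mzlmfzzfff", "mzlmfzzmlz", "mzlmfzzmml", "mzlmfzzzm", "mzlzmmfl", "zfmllzmlm", "zfmmffmlmll", "zfmmm"
Leaf count: 12

12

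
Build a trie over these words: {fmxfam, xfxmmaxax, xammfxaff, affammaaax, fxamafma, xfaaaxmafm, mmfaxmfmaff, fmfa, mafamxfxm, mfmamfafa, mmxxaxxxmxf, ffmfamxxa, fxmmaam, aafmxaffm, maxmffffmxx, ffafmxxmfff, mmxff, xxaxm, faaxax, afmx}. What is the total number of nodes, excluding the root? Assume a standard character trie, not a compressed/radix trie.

Count nodes per top-level branch (shared prefixes stored once):
  'a'-branch (aafmxaffm, affammaaax, afmx): 20 nodes
  'f'-branch (faaxax, ffafmxxmfff, ffmfamxxa, fmfa, fmxfam, fxamafma, fxmmaam): 42 nodes
  'm'-branch (mafamxfxm, maxmffffmxx, mfmamfafa, mmfaxmfmaff, mmxff, mmxxaxxxmxf): 47 nodes
  'x'-branch (xammfxaff, xfaaaxmafm, xfxmmaxax, xxaxm): 29 nodes
Sum: 138

138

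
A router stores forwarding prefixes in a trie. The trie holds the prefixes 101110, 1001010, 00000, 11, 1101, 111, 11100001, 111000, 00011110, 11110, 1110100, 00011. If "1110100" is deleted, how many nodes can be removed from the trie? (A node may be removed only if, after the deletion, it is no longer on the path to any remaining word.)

3

Walk "1110100" from the leaf back toward the root, removing each node that no remaining word uses.
The suffix "100" (3 nodes) is used only by "1110100"; the node for "1110" still has the child "0", so pruning stops there.
Nodes removed: 3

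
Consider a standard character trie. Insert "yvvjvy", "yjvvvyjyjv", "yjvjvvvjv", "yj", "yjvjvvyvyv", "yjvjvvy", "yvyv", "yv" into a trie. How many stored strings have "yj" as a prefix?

5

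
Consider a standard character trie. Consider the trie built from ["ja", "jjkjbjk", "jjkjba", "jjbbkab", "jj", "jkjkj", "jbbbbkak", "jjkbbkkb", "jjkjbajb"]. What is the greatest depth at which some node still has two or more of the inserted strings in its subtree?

6

The deepest shared node is where two words last agree before diverging.
"jjkjba" and "jjkjbajb" agree on "jjkjba" (6 characters) before diverging; nothing deeper is shared.
Longest shared-prefix length: 6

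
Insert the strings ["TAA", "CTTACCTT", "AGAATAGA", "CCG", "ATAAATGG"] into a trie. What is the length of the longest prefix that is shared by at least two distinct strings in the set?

The deepest shared node is where two words last agree before diverging.
e.g. "AGAATAGA" and "ATAAATGG" share the prefix "A" of length 1; no pair shares a longer one.
Longest shared-prefix length: 1

1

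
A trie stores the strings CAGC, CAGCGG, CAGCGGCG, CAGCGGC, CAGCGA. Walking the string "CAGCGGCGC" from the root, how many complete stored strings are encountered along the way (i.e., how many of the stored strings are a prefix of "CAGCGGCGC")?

4

Walk "CAGCGGCGC" from the root; an end-of-word marker is hit whenever a stored word is a prefix of "CAGCGGCGC".
Prefixes of the query that are stored words: "CAGC", "CAGCGG", "CAGCGGC", "CAGCGGCG"
Count: 4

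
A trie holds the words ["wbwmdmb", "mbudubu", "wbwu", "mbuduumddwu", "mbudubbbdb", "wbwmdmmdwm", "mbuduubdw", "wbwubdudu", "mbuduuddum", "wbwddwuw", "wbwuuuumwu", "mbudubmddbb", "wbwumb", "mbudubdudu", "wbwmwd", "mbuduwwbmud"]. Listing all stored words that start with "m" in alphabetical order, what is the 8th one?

mbuduwwbmud

Filter for "m…" and sort: "mbudubbbdb", "mbudubdudu", "mbudubmddbb", "mbudubu", "mbuduubdw", "mbuduuddum", "mbuduumddwu", "mbuduwwbmud"
Position 8: mbuduwwbmud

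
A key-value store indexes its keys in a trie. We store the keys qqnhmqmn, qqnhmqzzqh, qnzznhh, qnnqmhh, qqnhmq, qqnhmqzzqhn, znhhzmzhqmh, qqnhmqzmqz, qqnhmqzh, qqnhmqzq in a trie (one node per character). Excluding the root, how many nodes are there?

Count nodes per top-level branch (shared prefixes stored once):
  'q'-branch (qnnqmhh, qnzznhh, qqnhmq, qqnhmqmn, qqnhmqzh, qqnhmqzmqz, qqnhmqzq, qqnhmqzzqh, qqnhmqzzqhn): 29 nodes
  'z'-branch (znhhzmzhqmh): 11 nodes
Sum: 40

40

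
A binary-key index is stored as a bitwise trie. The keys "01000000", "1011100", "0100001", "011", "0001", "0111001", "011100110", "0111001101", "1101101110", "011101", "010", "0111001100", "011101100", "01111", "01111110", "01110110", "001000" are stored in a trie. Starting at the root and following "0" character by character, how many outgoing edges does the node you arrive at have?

Follow the path "0" to its node, then look at its outgoing edges.
Characters that immediately follow "0" among the stored strings: {0, 1}.
That node has 2 child edges.

2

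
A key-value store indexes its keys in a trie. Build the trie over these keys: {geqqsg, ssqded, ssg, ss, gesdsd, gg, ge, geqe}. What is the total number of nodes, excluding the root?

Insert word by word; a character creates a node only if that edge doesn't already exist:
  "geqqsg" → 6 new (g, e, q, q, s, g)
  "ssqded" → 6 new (s, s, q, d, e, d)
  "ssg" → prefix "ss" already present; 1 new (g)
  "ss" → prefix "ss" already present; 0 new (none)
  "gesdsd" → prefix "ge" already present; 4 new (s, d, s, d)
  "gg" → prefix "g" already present; 1 new (g)
  "ge" → prefix "ge" already present; 0 new (none)
  "geqe" → prefix "geq" already present; 1 new (e)
Total nodes = 6 + 6 + 1 + 0 + 4 + 1 + 0 + 1 = 19

19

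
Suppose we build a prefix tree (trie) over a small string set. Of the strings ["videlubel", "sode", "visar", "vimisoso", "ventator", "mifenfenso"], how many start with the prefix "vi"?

3

Filter for entries beginning with "vi":
Matches: "videlubel", "vimisoso", "visar"
Count: 3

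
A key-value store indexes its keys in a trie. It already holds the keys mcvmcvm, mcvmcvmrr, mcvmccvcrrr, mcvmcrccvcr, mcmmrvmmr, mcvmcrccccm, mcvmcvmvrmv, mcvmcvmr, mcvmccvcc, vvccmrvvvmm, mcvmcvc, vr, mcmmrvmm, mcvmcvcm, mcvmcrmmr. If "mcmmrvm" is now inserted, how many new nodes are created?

"mcmmrvm" is already a full path in the trie; only an end-marker is added.
No new nodes are needed: 0.

0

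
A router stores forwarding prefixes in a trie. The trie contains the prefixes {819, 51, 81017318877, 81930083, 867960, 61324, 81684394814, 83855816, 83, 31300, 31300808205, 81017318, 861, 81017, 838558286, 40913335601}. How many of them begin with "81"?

Walk to "81"; the words in its subtree are exactly those with that prefix.
Words under "81": 81017, 81017318, 81017318877, 81684394814, 819, 81930083
Count: 6

6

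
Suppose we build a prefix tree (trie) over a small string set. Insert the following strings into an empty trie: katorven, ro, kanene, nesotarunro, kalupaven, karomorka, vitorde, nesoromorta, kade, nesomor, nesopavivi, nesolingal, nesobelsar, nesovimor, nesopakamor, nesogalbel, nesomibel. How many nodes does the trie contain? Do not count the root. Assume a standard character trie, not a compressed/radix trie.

For each word, the new-node count is its length minus the longest prefix already in the trie:
  "katorven" → 8 new (k, a, t, o, r, v, e, n)
  "ro" → 2 new (r, o)
  "kanene" → prefix "ka" already present; 4 new (n, e, n, e)
  "nesotarunro" → 11 new (n, e, s, o, t, a, r, u, n, r, o)
  "kalupaven" → prefix "ka" already present; 7 new (l, u, p, a, v, e, n)
  "karomorka" → prefix "ka" already present; 7 new (r, o, m, o, r, k, a)
  "vitorde" → 7 new (v, i, t, o, r, d, e)
  "nesoromorta" → prefix "neso" already present; 7 new (r, o, m, o, r, t, a)
  "kade" → prefix "ka" already present; 2 new (d, e)
  "nesomor" → prefix "neso" already present; 3 new (m, o, r)
  "nesopavivi" → prefix "neso" already present; 6 new (p, a, v, i, v, i)
  "nesolingal" → prefix "neso" already present; 6 new (l, i, n, g, a, l)
  "nesobelsar" → prefix "neso" already present; 6 new (b, e, l, s, a, r)
  "nesovimor" → prefix "neso" already present; 5 new (v, i, m, o, r)
  "nesopakamor" → prefix "nesopa" already present; 5 new (k, a, m, o, r)
  "nesogalbel" → prefix "neso" already present; 6 new (g, a, l, b, e, l)
  "nesomibel" → prefix "nesom" already present; 4 new (i, b, e, l)
Total nodes = 8 + 2 + 4 + 11 + 7 + 7 + 7 + 7 + 2 + 3 + 6 + 6 + 6 + 5 + 5 + 6 + 4 = 96

96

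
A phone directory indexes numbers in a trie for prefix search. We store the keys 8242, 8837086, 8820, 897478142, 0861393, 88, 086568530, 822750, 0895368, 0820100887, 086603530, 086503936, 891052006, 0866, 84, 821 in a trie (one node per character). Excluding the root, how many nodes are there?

70

Trace insertions, counting only characters that open a new branch:
  "8242" → 4 new (8, 2, 4, 2)
  "8837086" → prefix "8" already present; 6 new (8, 3, 7, 0, 8, 6)
  "8820" → prefix "88" already present; 2 new (2, 0)
  "897478142" → prefix "8" already present; 8 new (9, 7, 4, 7, 8, 1, 4, 2)
  "0861393" → 7 new (0, 8, 6, 1, 3, 9, 3)
  "88" → prefix "88" already present; 0 new (none)
  "086568530" → prefix "086" already present; 6 new (5, 6, 8, 5, 3, 0)
  "822750" → prefix "82" already present; 4 new (2, 7, 5, 0)
  "0895368" → prefix "08" already present; 5 new (9, 5, 3, 6, 8)
  "0820100887" → prefix "08" already present; 8 new (2, 0, 1, 0, 0, 8, 8, 7)
  "086603530" → prefix "086" already present; 6 new (6, 0, 3, 5, 3, 0)
  "086503936" → prefix "0865" already present; 5 new (0, 3, 9, 3, 6)
  "891052006" → prefix "89" already present; 7 new (1, 0, 5, 2, 0, 0, 6)
  "0866" → prefix "0866" already present; 0 new (none)
  "84" → prefix "8" already present; 1 new (4)
  "821" → prefix "82" already present; 1 new (1)
Total nodes = 4 + 6 + 2 + 8 + 7 + 0 + 6 + 4 + 5 + 8 + 6 + 5 + 7 + 0 + 1 + 1 = 70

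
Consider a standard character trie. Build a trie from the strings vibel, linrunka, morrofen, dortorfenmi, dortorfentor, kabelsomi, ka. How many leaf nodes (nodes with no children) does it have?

6

A leaf is a node with no children — equivalently, the end of a word that is not a proper prefix of any other stored word.
Those words: "dortorfenmi", "dortorfentor", "kabelsomi", "linrunka", "morrofen", "vibel"
Leaf count: 6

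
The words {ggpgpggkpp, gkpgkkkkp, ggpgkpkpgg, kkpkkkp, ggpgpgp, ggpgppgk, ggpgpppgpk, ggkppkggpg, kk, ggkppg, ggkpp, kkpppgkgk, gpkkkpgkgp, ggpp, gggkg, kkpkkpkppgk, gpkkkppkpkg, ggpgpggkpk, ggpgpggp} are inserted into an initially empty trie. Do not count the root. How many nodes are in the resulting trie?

80

Insert word by word; a character creates a node only if that edge doesn't already exist:
  "ggpgpggkpp" → 10 new (g, g, p, g, p, g, g, k, p, p)
  "gkpgkkkkp" → prefix "g" already present; 8 new (k, p, g, k, k, k, k, p)
  "ggpgkpkpgg" → prefix "ggpg" already present; 6 new (k, p, k, p, g, g)
  "kkpkkkp" → 7 new (k, k, p, k, k, k, p)
  "ggpgpgp" → prefix "ggpgpg" already present; 1 new (p)
  "ggpgppgk" → prefix "ggpgp" already present; 3 new (p, g, k)
  "ggpgpppgpk" → prefix "ggpgpp" already present; 4 new (p, g, p, k)
  "ggkppkggpg" → prefix "gg" already present; 8 new (k, p, p, k, g, g, p, g)
  "kk" → prefix "kk" already present; 0 new (none)
  "ggkppg" → prefix "ggkpp" already present; 1 new (g)
  "ggkpp" → prefix "ggkpp" already present; 0 new (none)
  "kkpppgkgk" → prefix "kkp" already present; 6 new (p, p, g, k, g, k)
  "gpkkkpgkgp" → prefix "g" already present; 9 new (p, k, k, k, p, g, k, g, p)
  "ggpp" → prefix "ggp" already present; 1 new (p)
  "gggkg" → prefix "gg" already present; 3 new (g, k, g)
  "kkpkkpkppgk" → prefix "kkpkk" already present; 6 new (p, k, p, p, g, k)
  "gpkkkppkpkg" → prefix "gpkkkp" already present; 5 new (p, k, p, k, g)
  "ggpgpggkpk" → prefix "ggpgpggkp" already present; 1 new (k)
  "ggpgpggp" → prefix "ggpgpgg" already present; 1 new (p)
Total nodes = 10 + 8 + 6 + 7 + 1 + 3 + 4 + 8 + 0 + 1 + 0 + 6 + 9 + 1 + 3 + 6 + 5 + 1 + 1 = 80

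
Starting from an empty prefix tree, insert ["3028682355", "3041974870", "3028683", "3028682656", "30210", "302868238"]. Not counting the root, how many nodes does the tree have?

25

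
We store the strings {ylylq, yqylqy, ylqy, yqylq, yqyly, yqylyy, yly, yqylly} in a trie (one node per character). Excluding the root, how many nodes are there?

Insert word by word; a character creates a node only if that edge doesn't already exist:
  "ylylq" → 5 new (y, l, y, l, q)
  "yqylqy" → prefix "y" already present; 5 new (q, y, l, q, y)
  "ylqy" → prefix "yl" already present; 2 new (q, y)
  "yqylq" → prefix "yqylq" already present; 0 new (none)
  "yqyly" → prefix "yqyl" already present; 1 new (y)
  "yqylyy" → prefix "yqyly" already present; 1 new (y)
  "yly" → prefix "yly" already present; 0 new (none)
  "yqylly" → prefix "yqyl" already present; 2 new (l, y)
Total nodes = 5 + 5 + 2 + 0 + 1 + 1 + 0 + 2 = 16

16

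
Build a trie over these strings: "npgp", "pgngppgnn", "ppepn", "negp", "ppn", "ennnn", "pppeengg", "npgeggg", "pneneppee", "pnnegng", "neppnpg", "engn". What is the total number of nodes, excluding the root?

Insert word by word; a character creates a node only if that edge doesn't already exist:
  "npgp" → 4 new (n, p, g, p)
  "pgngppgnn" → 9 new (p, g, n, g, p, p, g, n, n)
  "ppepn" → prefix "p" already present; 4 new (p, e, p, n)
  "negp" → prefix "n" already present; 3 new (e, g, p)
  "ppn" → prefix "pp" already present; 1 new (n)
  "ennnn" → 5 new (e, n, n, n, n)
  "pppeengg" → prefix "pp" already present; 6 new (p, e, e, n, g, g)
  "npgeggg" → prefix "npg" already present; 4 new (e, g, g, g)
  "pneneppee" → prefix "p" already present; 8 new (n, e, n, e, p, p, e, e)
  "pnnegng" → prefix "pn" already present; 5 new (n, e, g, n, g)
  "neppnpg" → prefix "ne" already present; 5 new (p, p, n, p, g)
  "engn" → prefix "en" already present; 2 new (g, n)
Total nodes = 4 + 9 + 4 + 3 + 1 + 5 + 6 + 4 + 8 + 5 + 5 + 2 = 56

56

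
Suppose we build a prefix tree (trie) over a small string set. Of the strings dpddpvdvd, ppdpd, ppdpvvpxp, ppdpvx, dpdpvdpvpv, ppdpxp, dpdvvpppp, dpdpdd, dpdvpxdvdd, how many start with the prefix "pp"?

Traverse to the node for "pp", then collect every word in that subtree.
Matches: "ppdpd", "ppdpvvpxp", "ppdpvx", "ppdpxp"
Count: 4

4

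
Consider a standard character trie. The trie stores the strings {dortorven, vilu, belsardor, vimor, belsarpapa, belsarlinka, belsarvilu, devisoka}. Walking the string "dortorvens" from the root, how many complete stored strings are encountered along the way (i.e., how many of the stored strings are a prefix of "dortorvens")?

1

Check each prefix of "dortorvens" against the stored set — each match is an end-marker on the path.
Prefixes of the query that are stored words: "dortorven"
Count: 1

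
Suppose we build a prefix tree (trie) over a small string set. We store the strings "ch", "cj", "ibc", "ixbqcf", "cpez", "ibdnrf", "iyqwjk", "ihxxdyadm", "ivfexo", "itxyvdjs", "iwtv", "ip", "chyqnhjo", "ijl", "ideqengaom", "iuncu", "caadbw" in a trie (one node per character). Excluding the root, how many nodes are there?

73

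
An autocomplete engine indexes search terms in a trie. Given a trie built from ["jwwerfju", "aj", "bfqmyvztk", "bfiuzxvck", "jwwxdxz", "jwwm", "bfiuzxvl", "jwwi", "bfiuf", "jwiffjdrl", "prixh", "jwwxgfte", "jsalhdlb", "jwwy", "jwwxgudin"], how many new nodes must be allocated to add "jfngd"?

Walking "jfngd" from the root, the first 1 characters ("j") follow existing edges; "f" is the first miss.
Each of the 4 remaining characters creates one node.

4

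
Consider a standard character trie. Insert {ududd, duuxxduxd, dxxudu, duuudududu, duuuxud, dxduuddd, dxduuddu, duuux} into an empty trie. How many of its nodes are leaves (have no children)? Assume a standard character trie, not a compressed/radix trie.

A leaf is a node with no children — equivalently, the end of a word that is not a proper prefix of any other stored word.
Those words: "duuudududu", "duuuxud", "duuxxduxd", "dxduuddd", "dxduuddu", "dxxudu", "ududd"
Leaf count: 7

7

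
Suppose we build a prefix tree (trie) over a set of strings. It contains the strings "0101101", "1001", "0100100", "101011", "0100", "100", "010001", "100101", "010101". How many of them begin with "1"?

Traverse to the node for "1", then collect every word in that subtree.
Words under "1": 100, 1001, 100101, 101011
Count: 4

4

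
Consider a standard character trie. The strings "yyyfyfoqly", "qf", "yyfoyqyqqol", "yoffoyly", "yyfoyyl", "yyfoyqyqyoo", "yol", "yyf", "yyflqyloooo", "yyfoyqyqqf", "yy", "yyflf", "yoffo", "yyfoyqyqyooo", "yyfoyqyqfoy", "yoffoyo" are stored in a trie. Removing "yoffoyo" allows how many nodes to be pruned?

1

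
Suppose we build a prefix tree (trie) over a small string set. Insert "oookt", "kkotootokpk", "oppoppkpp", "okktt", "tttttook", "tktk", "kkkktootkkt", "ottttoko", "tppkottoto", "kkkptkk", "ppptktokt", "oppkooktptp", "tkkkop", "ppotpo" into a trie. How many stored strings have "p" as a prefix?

2

Walk to "p"; the words in its subtree are exactly those with that prefix.
Words under "p": ppotpo, ppptktokt
Count: 2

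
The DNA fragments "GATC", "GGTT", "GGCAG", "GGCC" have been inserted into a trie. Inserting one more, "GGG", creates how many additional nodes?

The longest prefix of "GGG" already in the trie is "GG" (length 2).
So 3 − 2 = 1 new nodes.

1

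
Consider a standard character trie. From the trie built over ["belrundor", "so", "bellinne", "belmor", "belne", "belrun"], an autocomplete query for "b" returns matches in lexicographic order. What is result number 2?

Words with prefix "b", in lexicographic order: "bellinne", "belmor", "belne", "belrun", "belrundor"
The 2nd is belmor.

belmor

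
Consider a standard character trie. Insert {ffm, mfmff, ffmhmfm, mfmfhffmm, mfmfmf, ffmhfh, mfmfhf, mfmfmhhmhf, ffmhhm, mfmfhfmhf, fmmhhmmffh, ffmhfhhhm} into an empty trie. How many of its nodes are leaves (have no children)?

9

A leaf is a node with no children — equivalently, the end of a word that is not a proper prefix of any other stored word.
Those words: "ffmhfhhhm", "ffmhhm", "ffmhmfm", "fmmhhmmffh", "mfmff", "mfmfhffmm", "mfmfhfmhf", "mfmfmf", "mfmfmhhmhf"
Leaf count: 9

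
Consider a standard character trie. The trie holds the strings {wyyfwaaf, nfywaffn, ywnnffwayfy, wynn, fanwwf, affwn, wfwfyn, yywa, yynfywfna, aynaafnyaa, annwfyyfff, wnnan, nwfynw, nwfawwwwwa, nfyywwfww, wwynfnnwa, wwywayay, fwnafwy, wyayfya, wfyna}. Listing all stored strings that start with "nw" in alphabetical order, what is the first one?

DFS of the "nw" subtree visits, in order: "nwfawwwwwa", "nwfynw"
The 1st is nwfawwwwwa.

nwfawwwwwa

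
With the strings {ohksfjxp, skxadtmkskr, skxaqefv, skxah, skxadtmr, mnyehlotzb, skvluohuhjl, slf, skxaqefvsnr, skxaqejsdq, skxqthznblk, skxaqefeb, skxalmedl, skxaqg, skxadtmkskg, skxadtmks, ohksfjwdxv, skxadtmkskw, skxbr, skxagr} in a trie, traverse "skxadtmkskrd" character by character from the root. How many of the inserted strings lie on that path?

Walk "skxadtmkskrd" from the root; an end-of-word marker is hit whenever a stored word is a prefix of "skxadtmkskrd".
Prefixes of the query that are stored words: "skxadtmks", "skxadtmkskr"
Count: 2

2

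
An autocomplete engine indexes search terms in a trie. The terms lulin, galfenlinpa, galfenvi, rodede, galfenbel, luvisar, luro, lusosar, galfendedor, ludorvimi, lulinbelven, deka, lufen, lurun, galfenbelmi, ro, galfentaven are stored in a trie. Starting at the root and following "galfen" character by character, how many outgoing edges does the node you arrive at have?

5

Walk "galfen" from the root, arriving at one node.
Characters that immediately follow "galfen" among the stored strings: {b, d, l, t, v}.
That node has 5 child edges.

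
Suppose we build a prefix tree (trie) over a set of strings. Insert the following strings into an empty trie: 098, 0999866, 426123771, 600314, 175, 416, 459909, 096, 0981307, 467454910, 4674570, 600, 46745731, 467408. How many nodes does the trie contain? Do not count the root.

52

For each word, the new-node count is its length minus the longest prefix already in the trie:
  "098" → 3 new (0, 9, 8)
  "0999866" → prefix "09" already present; 5 new (9, 9, 8, 6, 6)
  "426123771" → 9 new (4, 2, 6, 1, 2, 3, 7, 7, 1)
  "600314" → 6 new (6, 0, 0, 3, 1, 4)
  "175" → 3 new (1, 7, 5)
  "416" → prefix "4" already present; 2 new (1, 6)
  "459909" → prefix "4" already present; 5 new (5, 9, 9, 0, 9)
  "096" → prefix "09" already present; 1 new (6)
  "0981307" → prefix "098" already present; 4 new (1, 3, 0, 7)
  "467454910" → prefix "4" already present; 8 new (6, 7, 4, 5, 4, 9, 1, 0)
  "4674570" → prefix "46745" already present; 2 new (7, 0)
  "600" → prefix "600" already present; 0 new (none)
  "46745731" → prefix "467457" already present; 2 new (3, 1)
  "467408" → prefix "4674" already present; 2 new (0, 8)
Total nodes = 3 + 5 + 9 + 6 + 3 + 2 + 5 + 1 + 4 + 8 + 2 + 0 + 2 + 2 = 52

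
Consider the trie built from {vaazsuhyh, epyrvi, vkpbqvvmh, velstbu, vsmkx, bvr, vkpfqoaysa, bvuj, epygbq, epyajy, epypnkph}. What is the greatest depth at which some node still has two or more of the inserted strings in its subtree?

3

Look for the deepest trie node that still has at least two words in its subtree.
"epyajy" and "epygbq" agree on "epy" (3 characters) before diverging; nothing deeper is shared.
Longest shared-prefix length: 3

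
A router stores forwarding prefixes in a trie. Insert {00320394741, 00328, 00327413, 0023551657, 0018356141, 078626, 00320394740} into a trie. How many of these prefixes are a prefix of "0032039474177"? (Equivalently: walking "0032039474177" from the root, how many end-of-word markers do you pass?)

1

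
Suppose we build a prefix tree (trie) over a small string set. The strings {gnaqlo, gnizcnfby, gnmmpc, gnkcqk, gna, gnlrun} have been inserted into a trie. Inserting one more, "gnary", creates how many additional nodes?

The longest prefix of "gnary" already in the trie is "gna" (length 3).
So 5 − 3 = 2 new nodes.

2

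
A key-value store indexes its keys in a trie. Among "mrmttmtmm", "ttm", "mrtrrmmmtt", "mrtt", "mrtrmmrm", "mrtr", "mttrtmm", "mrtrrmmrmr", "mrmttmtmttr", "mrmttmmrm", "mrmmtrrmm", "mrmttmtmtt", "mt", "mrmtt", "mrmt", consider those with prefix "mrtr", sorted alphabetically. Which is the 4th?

Words with prefix "mrtr", in lexicographic order: "mrtr", "mrtrmmrm", "mrtrrmmmtt", "mrtrrmmrmr"
The 4th is mrtrrmmrmr.

mrtrrmmrmr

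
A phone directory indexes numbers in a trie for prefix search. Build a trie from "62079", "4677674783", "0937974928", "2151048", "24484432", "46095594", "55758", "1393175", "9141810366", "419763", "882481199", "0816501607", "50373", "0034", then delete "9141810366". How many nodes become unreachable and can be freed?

10

Walk "9141810366" from the leaf back toward the root, removing each node that no remaining word uses.
No other word shares any prefix with "9141810366", so all 10 of its nodes go.
Nodes removed: 10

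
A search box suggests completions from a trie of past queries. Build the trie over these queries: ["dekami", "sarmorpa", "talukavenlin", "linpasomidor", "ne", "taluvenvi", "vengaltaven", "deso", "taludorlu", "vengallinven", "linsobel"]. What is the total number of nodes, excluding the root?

For each word, the new-node count is its length minus the longest prefix already in the trie:
  "dekami" → 6 new (d, e, k, a, m, i)
  "sarmorpa" → 8 new (s, a, r, m, o, r, p, a)
  "talukavenlin" → 12 new (t, a, l, u, k, a, v, e, n, l, i, n)
  "linpasomidor" → 12 new (l, i, n, p, a, s, o, m, i, d, o, r)
  "ne" → 2 new (n, e)
  "taluvenvi" → prefix "talu" already present; 5 new (v, e, n, v, i)
  "vengaltaven" → 11 new (v, e, n, g, a, l, t, a, v, e, n)
  "deso" → prefix "de" already present; 2 new (s, o)
  "taludorlu" → prefix "talu" already present; 5 new (d, o, r, l, u)
  "vengallinven" → prefix "vengal" already present; 6 new (l, i, n, v, e, n)
  "linsobel" → prefix "lin" already present; 5 new (s, o, b, e, l)
Total nodes = 6 + 8 + 12 + 12 + 2 + 5 + 11 + 2 + 5 + 6 + 5 = 74

74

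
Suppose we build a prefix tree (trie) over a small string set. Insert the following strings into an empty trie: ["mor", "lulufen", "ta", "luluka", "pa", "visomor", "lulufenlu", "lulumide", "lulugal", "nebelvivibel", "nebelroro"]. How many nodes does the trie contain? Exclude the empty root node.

Count nodes per top-level branch (shared prefixes stored once):
  'l'-branch (lulufen, lulufenlu, lulugal, luluka, lulumide): 18 nodes
  'm'-branch (mor): 3 nodes
  'n'-branch (nebelroro, nebelvivibel): 16 nodes
  'p'-branch (pa): 2 nodes
  't'-branch (ta): 2 nodes
  'v'-branch (visomor): 7 nodes
Sum: 48

48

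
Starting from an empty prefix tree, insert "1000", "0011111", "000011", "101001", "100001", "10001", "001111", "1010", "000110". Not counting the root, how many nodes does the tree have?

Count nodes per top-level branch (shared prefixes stored once):
  '0'-branch (000011, 000110, 001111, 0011111): 14 nodes
  '1'-branch (1000, 100001, 10001, 1010, 101001): 11 nodes
Sum: 25

25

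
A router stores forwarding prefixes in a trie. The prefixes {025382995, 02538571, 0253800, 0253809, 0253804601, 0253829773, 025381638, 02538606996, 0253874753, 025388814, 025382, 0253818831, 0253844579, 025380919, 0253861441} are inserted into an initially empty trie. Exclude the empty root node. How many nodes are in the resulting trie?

56

For each word, the new-node count is its length minus the longest prefix already in the trie:
  "025382995" → 9 new (0, 2, 5, 3, 8, 2, 9, 9, 5)
  "02538571" → prefix "02538" already present; 3 new (5, 7, 1)
  "0253800" → prefix "02538" already present; 2 new (0, 0)
  "0253809" → prefix "025380" already present; 1 new (9)
  "0253804601" → prefix "025380" already present; 4 new (4, 6, 0, 1)
  "0253829773" → prefix "0253829" already present; 3 new (7, 7, 3)
  "025381638" → prefix "02538" already present; 4 new (1, 6, 3, 8)
  "02538606996" → prefix "02538" already present; 6 new (6, 0, 6, 9, 9, 6)
  "0253874753" → prefix "02538" already present; 5 new (7, 4, 7, 5, 3)
  "025388814" → prefix "02538" already present; 4 new (8, 8, 1, 4)
  "025382" → prefix "025382" already present; 0 new (none)
  "0253818831" → prefix "025381" already present; 4 new (8, 8, 3, 1)
  "0253844579" → prefix "02538" already present; 5 new (4, 4, 5, 7, 9)
  "025380919" → prefix "0253809" already present; 2 new (1, 9)
  "0253861441" → prefix "025386" already present; 4 new (1, 4, 4, 1)
Total nodes = 9 + 3 + 2 + 1 + 4 + 3 + 4 + 6 + 5 + 4 + 0 + 4 + 5 + 2 + 4 = 56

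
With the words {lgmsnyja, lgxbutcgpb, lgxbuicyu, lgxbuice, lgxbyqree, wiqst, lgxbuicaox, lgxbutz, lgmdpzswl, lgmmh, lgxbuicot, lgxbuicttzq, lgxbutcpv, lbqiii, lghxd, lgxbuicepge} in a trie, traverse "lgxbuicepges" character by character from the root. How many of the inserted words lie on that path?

2

Traverse "lgxbuicepges" character by character; count nodes along the way that are marked as word ends.
Prefixes of the query that are stored words: "lgxbuice", "lgxbuicepge"
Count: 2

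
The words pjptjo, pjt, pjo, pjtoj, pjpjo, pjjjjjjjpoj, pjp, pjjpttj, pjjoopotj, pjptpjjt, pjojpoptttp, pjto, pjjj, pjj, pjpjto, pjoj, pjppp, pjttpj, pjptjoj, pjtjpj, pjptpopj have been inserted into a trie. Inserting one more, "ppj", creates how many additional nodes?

2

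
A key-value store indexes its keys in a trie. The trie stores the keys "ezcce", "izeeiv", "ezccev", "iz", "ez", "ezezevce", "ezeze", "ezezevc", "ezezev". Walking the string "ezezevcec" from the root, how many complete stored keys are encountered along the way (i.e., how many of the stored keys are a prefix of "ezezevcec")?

Traverse "ezezevcec" character by character; count nodes along the way that are marked as word ends.
Prefixes of the query that are stored words: "ez", "ezeze", "ezezev", "ezezevc", "ezezevce"
Count: 5

5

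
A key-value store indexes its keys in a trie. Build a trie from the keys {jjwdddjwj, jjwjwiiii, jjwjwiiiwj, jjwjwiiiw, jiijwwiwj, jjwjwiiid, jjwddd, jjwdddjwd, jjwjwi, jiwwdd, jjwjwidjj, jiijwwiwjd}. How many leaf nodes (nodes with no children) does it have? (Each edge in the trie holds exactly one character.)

8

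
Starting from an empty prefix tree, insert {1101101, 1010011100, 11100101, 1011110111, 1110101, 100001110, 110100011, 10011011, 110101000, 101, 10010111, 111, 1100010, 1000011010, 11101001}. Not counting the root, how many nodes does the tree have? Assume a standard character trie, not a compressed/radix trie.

66

Insert word by word; a character creates a node only if that edge doesn't already exist:
  "1101101" → 7 new (1, 1, 0, 1, 1, 0, 1)
  "1010011100" → prefix "1" already present; 9 new (0, 1, 0, 0, 1, 1, 1, 0, 0)
  "11100101" → prefix "11" already present; 6 new (1, 0, 0, 1, 0, 1)
  "1011110111" → prefix "101" already present; 7 new (1, 1, 1, 0, 1, 1, 1)
  "1110101" → prefix "1110" already present; 3 new (1, 0, 1)
  "100001110" → prefix "10" already present; 7 new (0, 0, 0, 1, 1, 1, 0)
  "110100011" → prefix "1101" already present; 5 new (0, 0, 0, 1, 1)
  "10011011" → prefix "100" already present; 5 new (1, 1, 0, 1, 1)
  "110101000" → prefix "11010" already present; 4 new (1, 0, 0, 0)
  "101" → prefix "101" already present; 0 new (none)
  "10010111" → prefix "1001" already present; 4 new (0, 1, 1, 1)
  "111" → prefix "111" already present; 0 new (none)
  "1100010" → prefix "110" already present; 4 new (0, 0, 1, 0)
  "1000011010" → prefix "1000011" already present; 3 new (0, 1, 0)
  "11101001" → prefix "111010" already present; 2 new (0, 1)
Total nodes = 7 + 9 + 6 + 7 + 3 + 7 + 5 + 5 + 4 + 0 + 4 + 0 + 4 + 3 + 2 = 66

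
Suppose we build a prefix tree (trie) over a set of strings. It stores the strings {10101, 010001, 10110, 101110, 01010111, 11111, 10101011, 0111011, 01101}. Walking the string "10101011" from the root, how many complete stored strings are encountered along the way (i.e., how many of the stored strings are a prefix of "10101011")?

2

Traverse "10101011" character by character; count nodes along the way that are marked as word ends.
Prefixes of the query that are stored words: "10101", "10101011"
Count: 2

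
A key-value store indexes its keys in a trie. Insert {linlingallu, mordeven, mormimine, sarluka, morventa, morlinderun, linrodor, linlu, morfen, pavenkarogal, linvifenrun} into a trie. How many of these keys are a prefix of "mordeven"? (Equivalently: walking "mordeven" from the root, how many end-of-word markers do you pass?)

Check each prefix of "mordeven" against the stored set — each match is an end-marker on the path.
Prefixes of the query that are stored words: "mordeven"
Count: 1

1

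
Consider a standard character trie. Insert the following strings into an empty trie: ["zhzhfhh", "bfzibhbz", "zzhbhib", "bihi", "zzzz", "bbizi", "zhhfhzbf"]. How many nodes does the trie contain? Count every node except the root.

For each word, the new-node count is its length minus the longest prefix already in the trie:
  "zhzhfhh" → 7 new (z, h, z, h, f, h, h)
  "bfzibhbz" → 8 new (b, f, z, i, b, h, b, z)
  "zzhbhib" → prefix "z" already present; 6 new (z, h, b, h, i, b)
  "bihi" → prefix "b" already present; 3 new (i, h, i)
  "zzzz" → prefix "zz" already present; 2 new (z, z)
  "bbizi" → prefix "b" already present; 4 new (b, i, z, i)
  "zhhfhzbf" → prefix "zh" already present; 6 new (h, f, h, z, b, f)
Total nodes = 7 + 8 + 6 + 3 + 2 + 4 + 6 = 36

36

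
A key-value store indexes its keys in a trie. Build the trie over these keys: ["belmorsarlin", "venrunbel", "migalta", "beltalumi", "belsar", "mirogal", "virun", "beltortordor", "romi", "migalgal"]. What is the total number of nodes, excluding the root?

61

Insert word by word; a character creates a node only if that edge doesn't already exist:
  "belmorsarlin" → 12 new (b, e, l, m, o, r, s, a, r, l, i, n)
  "venrunbel" → 9 new (v, e, n, r, u, n, b, e, l)
  "migalta" → 7 new (m, i, g, a, l, t, a)
  "beltalumi" → prefix "bel" already present; 6 new (t, a, l, u, m, i)
  "belsar" → prefix "bel" already present; 3 new (s, a, r)
  "mirogal" → prefix "mi" already present; 5 new (r, o, g, a, l)
  "virun" → prefix "v" already present; 4 new (i, r, u, n)
  "beltortordor" → prefix "belt" already present; 8 new (o, r, t, o, r, d, o, r)
  "romi" → 4 new (r, o, m, i)
  "migalgal" → prefix "migal" already present; 3 new (g, a, l)
Total nodes = 12 + 9 + 7 + 6 + 3 + 5 + 4 + 8 + 4 + 3 = 61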